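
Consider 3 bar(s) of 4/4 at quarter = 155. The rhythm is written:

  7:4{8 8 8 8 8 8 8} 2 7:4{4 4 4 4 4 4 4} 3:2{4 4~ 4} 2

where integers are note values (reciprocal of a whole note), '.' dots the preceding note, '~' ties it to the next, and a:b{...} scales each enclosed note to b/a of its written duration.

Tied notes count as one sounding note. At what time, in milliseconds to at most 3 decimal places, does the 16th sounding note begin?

note 16 onset = 8b = 3096.774ms

1. 0.0ms @ 0 + 110.599ms (2/7)
2. 110.599ms @ 2/7 + 110.599ms (2/7)
3. 221.198ms @ 4/7 + 110.599ms (2/7)
4. 331.797ms @ 6/7 + 110.599ms (2/7)
5. 442.396ms @ 8/7 + 110.599ms (2/7)
6. 552.995ms @ 10/7 + 110.599ms (2/7)
7. 663.594ms @ 12/7 + 110.599ms (2/7)
8. 774.194ms @ 2 + 774.194ms (2)
9. 1548.387ms @ 4 + 221.198ms (4/7)
10. 1769.585ms @ 32/7 + 221.198ms (4/7)
11. 1990.783ms @ 36/7 + 221.198ms (4/7)
12. 2211.982ms @ 40/7 + 221.198ms (4/7)
13. 2433.18ms @ 44/7 + 221.198ms (4/7)
14. 2654.378ms @ 48/7 + 221.198ms (4/7)
15. 2875.576ms @ 52/7 + 221.198ms (4/7)
16. 3096.774ms @ 8 + 258.065ms (2/3)
17. 3354.839ms @ 26/3 + 516.129ms (4/3)
18. 3870.968ms @ 10 + 774.194ms (2)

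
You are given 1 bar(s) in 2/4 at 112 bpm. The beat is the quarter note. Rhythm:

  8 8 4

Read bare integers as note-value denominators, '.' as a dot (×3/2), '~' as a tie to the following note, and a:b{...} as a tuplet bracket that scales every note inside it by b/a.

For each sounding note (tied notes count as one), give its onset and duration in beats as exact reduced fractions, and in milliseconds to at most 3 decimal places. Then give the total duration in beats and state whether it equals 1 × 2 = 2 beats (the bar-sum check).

1) 0.0ms=0b +267.857ms=1/2b
2) 267.857ms=1/2b +267.857ms=1/2b
3) 535.714ms=1b +535.714ms=1b
Σ=2b of 2 (112bpm 2/4) — PASS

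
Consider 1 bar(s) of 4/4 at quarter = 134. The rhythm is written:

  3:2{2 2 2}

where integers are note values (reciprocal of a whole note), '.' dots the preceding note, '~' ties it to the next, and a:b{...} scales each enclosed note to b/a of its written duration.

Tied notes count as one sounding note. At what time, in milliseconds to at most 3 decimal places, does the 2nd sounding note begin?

1. 0.0ms @ 0 + 597.015ms (4/3)
2. 597.015ms @ 4/3 + 597.015ms (4/3)
3. 1194.03ms @ 8/3 + 597.015ms (4/3)

note 2 onset = 4/3b = 597.015ms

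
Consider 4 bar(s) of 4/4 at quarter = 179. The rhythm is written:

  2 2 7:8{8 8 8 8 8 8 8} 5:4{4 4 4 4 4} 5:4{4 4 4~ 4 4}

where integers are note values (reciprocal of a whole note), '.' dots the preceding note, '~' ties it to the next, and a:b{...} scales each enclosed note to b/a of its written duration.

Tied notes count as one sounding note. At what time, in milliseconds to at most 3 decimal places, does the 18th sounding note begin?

1. 0.0ms @ 0 + 670.391ms (2)
2. 670.391ms @ 2 + 670.391ms (2)
3. 1340.782ms @ 4 + 191.54ms (4/7)
4. 1532.322ms @ 32/7 + 191.54ms (4/7)
5. 1723.863ms @ 36/7 + 191.54ms (4/7)
6. 1915.403ms @ 40/7 + 191.54ms (4/7)
7. 2106.943ms @ 44/7 + 191.54ms (4/7)
8. 2298.484ms @ 48/7 + 191.54ms (4/7)
9. 2490.024ms @ 52/7 + 191.54ms (4/7)
10. 2681.564ms @ 8 + 268.156ms (4/5)
11. 2949.721ms @ 44/5 + 268.156ms (4/5)
12. 3217.877ms @ 48/5 + 268.156ms (4/5)
13. 3486.034ms @ 52/5 + 268.156ms (4/5)
14. 3754.19ms @ 56/5 + 268.156ms (4/5)
15. 4022.346ms @ 12 + 268.156ms (4/5)
16. 4290.503ms @ 64/5 + 268.156ms (4/5)
17. 4558.659ms @ 68/5 + 536.313ms (8/5)
18. 5094.972ms @ 76/5 + 268.156ms (4/5)

note 18 onset = 76/5b = 5094.972ms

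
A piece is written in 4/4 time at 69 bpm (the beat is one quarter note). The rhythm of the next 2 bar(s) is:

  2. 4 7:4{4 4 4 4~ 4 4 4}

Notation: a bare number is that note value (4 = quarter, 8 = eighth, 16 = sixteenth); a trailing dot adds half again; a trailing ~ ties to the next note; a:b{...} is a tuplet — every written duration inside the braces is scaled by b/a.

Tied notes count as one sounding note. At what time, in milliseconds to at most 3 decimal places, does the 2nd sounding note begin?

1. 0.0ms @ 0 + 2608.696ms (3)
2. 2608.696ms @ 3 + 869.565ms (1)
3. 3478.261ms @ 4 + 496.894ms (4/7)
4. 3975.155ms @ 32/7 + 496.894ms (4/7)
5. 4472.05ms @ 36/7 + 496.894ms (4/7)
6. 4968.944ms @ 40/7 + 993.789ms (8/7)
7. 5962.733ms @ 48/7 + 496.894ms (4/7)
8. 6459.627ms @ 52/7 + 496.894ms (4/7)

note 2 onset = 3b = 2608.696ms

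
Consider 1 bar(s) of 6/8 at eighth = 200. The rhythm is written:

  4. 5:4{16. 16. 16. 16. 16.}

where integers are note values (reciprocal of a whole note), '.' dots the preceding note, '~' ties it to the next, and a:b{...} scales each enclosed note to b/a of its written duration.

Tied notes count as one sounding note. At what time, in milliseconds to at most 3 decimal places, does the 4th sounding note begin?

1. 0.0ms @ 0 + 900.0ms (3)
2. 900.0ms @ 3 + 180.0ms (3/5)
3. 1080.0ms @ 18/5 + 180.0ms (3/5)
4. 1260.0ms @ 21/5 + 180.0ms (3/5)
5. 1440.0ms @ 24/5 + 180.0ms (3/5)
6. 1620.0ms @ 27/5 + 180.0ms (3/5)

note 4 onset = 21/5b = 1260.0ms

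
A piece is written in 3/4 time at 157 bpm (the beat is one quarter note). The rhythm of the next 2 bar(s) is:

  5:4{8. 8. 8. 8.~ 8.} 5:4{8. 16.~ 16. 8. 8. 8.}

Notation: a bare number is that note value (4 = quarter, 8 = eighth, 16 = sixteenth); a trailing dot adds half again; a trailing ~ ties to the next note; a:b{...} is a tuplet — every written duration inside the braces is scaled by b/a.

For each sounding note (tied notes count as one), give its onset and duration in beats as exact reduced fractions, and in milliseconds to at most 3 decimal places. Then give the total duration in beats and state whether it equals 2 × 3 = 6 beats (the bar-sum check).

1) 0.0ms=0b +229.299ms=3/5b
2) 229.299ms=3/5b +229.299ms=3/5b
3) 458.599ms=6/5b +229.299ms=3/5b
4) 687.898ms=9/5b +458.599ms=6/5b
5) 1146.497ms=3b +229.299ms=3/5b
6) 1375.796ms=18/5b +229.299ms=3/5b
7) 1605.096ms=21/5b +229.299ms=3/5b
8) 1834.395ms=24/5b +229.299ms=3/5b
9) 2063.694ms=27/5b +229.299ms=3/5b
Σ=6b of 6 (157bpm 3/4) — PASS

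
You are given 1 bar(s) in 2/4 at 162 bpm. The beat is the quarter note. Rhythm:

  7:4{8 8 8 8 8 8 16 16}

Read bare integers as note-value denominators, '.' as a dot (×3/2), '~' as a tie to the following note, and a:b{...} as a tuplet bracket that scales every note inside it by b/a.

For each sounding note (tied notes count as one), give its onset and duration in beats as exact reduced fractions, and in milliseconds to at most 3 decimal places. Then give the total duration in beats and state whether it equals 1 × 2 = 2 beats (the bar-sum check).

1) 0.0ms=0b +105.82ms=2/7b
2) 105.82ms=2/7b +105.82ms=2/7b
3) 211.64ms=4/7b +105.82ms=2/7b
4) 317.46ms=6/7b +105.82ms=2/7b
5) 423.28ms=8/7b +105.82ms=2/7b
6) 529.101ms=10/7b +105.82ms=2/7b
7) 634.921ms=12/7b +52.91ms=1/7b
8) 687.831ms=13/7b +52.91ms=1/7b
Σ=2b of 2 (162bpm 2/4) — PASS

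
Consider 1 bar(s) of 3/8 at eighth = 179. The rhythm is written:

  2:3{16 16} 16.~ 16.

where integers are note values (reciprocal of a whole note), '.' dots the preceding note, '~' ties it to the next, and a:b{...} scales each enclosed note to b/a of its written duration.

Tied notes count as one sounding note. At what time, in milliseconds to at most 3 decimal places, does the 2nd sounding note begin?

note 2 onset = 3/4b = 251.397ms

1. 0.0ms @ 0 + 251.397ms (3/4)
2. 251.397ms @ 3/4 + 251.397ms (3/4)
3. 502.793ms @ 3/2 + 502.793ms (3/2)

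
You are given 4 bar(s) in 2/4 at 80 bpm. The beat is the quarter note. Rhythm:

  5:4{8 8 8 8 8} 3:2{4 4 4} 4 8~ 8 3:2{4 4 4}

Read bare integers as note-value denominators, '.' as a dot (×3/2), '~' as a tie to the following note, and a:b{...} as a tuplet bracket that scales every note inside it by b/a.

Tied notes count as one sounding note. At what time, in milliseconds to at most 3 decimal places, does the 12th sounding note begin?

1. 0.0ms @ 0 + 300.0ms (2/5)
2. 300.0ms @ 2/5 + 300.0ms (2/5)
3. 600.0ms @ 4/5 + 300.0ms (2/5)
4. 900.0ms @ 6/5 + 300.0ms (2/5)
5. 1200.0ms @ 8/5 + 300.0ms (2/5)
6. 1500.0ms @ 2 + 500.0ms (2/3)
7. 2000.0ms @ 8/3 + 500.0ms (2/3)
8. 2500.0ms @ 10/3 + 500.0ms (2/3)
9. 3000.0ms @ 4 + 750.0ms (1)
10. 3750.0ms @ 5 + 750.0ms (1)
11. 4500.0ms @ 6 + 500.0ms (2/3)
12. 5000.0ms @ 20/3 + 500.0ms (2/3)
13. 5500.0ms @ 22/3 + 500.0ms (2/3)

note 12 onset = 20/3b = 5000.0ms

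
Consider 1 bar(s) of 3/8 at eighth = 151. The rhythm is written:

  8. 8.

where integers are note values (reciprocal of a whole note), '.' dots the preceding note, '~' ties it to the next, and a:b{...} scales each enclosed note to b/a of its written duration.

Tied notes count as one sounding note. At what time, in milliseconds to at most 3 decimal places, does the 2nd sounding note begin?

note 2 onset = 3/2b = 596.026ms

1. 0.0ms @ 0 + 596.026ms (3/2)
2. 596.026ms @ 3/2 + 596.026ms (3/2)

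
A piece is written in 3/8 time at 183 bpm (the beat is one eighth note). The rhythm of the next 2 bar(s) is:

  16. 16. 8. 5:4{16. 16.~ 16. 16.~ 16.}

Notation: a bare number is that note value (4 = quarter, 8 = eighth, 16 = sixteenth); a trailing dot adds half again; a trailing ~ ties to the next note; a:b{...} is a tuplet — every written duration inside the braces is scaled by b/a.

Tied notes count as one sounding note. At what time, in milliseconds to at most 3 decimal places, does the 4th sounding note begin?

note 4 onset = 3b = 983.607ms

1. 0.0ms @ 0 + 245.902ms (3/4)
2. 245.902ms @ 3/4 + 245.902ms (3/4)
3. 491.803ms @ 3/2 + 491.803ms (3/2)
4. 983.607ms @ 3 + 196.721ms (3/5)
5. 1180.328ms @ 18/5 + 393.443ms (6/5)
6. 1573.77ms @ 24/5 + 393.443ms (6/5)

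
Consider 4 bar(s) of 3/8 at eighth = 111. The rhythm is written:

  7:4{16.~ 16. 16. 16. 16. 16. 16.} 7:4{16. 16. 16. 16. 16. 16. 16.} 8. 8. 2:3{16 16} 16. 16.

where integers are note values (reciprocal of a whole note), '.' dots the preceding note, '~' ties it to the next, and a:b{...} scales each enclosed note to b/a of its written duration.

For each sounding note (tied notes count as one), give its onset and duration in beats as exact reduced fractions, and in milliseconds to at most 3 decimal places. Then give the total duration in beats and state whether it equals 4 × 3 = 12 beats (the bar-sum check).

1) 0.0ms=0b +463.32ms=6/7b
2) 463.32ms=6/7b +231.66ms=3/7b
3) 694.981ms=9/7b +231.66ms=3/7b
4) 926.641ms=12/7b +231.66ms=3/7b
5) 1158.301ms=15/7b +231.66ms=3/7b
6) 1389.961ms=18/7b +231.66ms=3/7b
7) 1621.622ms=3b +231.66ms=3/7b
8) 1853.282ms=24/7b +231.66ms=3/7b
9) 2084.942ms=27/7b +231.66ms=3/7b
10) 2316.602ms=30/7b +231.66ms=3/7b
11) 2548.263ms=33/7b +231.66ms=3/7b
12) 2779.923ms=36/7b +231.66ms=3/7b
13) 3011.583ms=39/7b +231.66ms=3/7b
14) 3243.243ms=6b +810.811ms=3/2b
15) 4054.054ms=15/2b +810.811ms=3/2b
16) 4864.865ms=9b +405.405ms=3/4b
17) 5270.27ms=39/4b +405.405ms=3/4b
18) 5675.676ms=21/2b +405.405ms=3/4b
19) 6081.081ms=45/4b +405.405ms=3/4b
Σ=12b of 12 (111bpm 3/8) — PASS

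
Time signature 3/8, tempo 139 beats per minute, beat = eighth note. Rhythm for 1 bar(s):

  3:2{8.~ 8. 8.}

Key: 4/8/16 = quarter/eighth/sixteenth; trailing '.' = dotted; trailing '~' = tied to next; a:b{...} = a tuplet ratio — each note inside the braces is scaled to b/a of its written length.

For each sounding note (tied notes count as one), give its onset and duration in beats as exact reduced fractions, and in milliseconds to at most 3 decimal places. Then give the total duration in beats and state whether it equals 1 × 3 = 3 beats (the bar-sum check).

1) 0.0ms=0b +863.309ms=2b
2) 863.309ms=2b +431.655ms=1b
Σ=3b of 3 (139bpm 3/8) — PASS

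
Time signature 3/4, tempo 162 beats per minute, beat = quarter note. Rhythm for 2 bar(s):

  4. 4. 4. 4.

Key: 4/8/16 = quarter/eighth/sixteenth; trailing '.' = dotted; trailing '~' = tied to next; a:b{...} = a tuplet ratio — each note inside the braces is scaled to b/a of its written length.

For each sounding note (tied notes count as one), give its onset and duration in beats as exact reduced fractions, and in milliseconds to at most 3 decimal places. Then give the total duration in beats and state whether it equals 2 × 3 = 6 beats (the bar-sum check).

1) 0.0ms=0b +555.556ms=3/2b
2) 555.556ms=3/2b +555.556ms=3/2b
3) 1111.111ms=3b +555.556ms=3/2b
4) 1666.667ms=9/2b +555.556ms=3/2b
Σ=6b of 6 (162bpm 3/4) — PASS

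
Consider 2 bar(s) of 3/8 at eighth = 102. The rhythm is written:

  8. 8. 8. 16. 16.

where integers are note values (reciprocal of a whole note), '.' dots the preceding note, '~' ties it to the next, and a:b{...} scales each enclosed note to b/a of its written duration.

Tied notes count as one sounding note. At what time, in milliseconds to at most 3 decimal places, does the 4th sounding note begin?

note 4 onset = 9/2b = 2647.059ms

1. 0.0ms @ 0 + 882.353ms (3/2)
2. 882.353ms @ 3/2 + 882.353ms (3/2)
3. 1764.706ms @ 3 + 882.353ms (3/2)
4. 2647.059ms @ 9/2 + 441.176ms (3/4)
5. 3088.235ms @ 21/4 + 441.176ms (3/4)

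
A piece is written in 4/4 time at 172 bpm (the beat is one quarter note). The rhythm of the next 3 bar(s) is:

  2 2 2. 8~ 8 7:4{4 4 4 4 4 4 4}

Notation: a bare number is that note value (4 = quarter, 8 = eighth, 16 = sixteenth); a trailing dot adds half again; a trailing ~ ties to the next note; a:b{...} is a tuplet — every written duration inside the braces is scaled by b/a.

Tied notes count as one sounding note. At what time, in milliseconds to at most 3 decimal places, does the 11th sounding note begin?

1. 0.0ms @ 0 + 697.674ms (2)
2. 697.674ms @ 2 + 697.674ms (2)
3. 1395.349ms @ 4 + 1046.512ms (3)
4. 2441.86ms @ 7 + 348.837ms (1)
5. 2790.698ms @ 8 + 199.336ms (4/7)
6. 2990.033ms @ 60/7 + 199.336ms (4/7)
7. 3189.369ms @ 64/7 + 199.336ms (4/7)
8. 3388.704ms @ 68/7 + 199.336ms (4/7)
9. 3588.04ms @ 72/7 + 199.336ms (4/7)
10. 3787.375ms @ 76/7 + 199.336ms (4/7)
11. 3986.711ms @ 80/7 + 199.336ms (4/7)

note 11 onset = 80/7b = 3986.711ms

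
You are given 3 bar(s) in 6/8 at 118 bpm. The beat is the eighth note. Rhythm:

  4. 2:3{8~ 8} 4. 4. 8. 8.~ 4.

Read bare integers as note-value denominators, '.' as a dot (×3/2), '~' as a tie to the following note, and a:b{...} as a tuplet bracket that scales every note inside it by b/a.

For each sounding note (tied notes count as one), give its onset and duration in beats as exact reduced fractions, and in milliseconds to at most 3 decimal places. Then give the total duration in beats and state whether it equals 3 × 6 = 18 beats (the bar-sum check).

1) 0.0ms=0b +1525.424ms=3b
2) 1525.424ms=3b +1525.424ms=3b
3) 3050.847ms=6b +1525.424ms=3b
4) 4576.271ms=9b +1525.424ms=3b
5) 6101.695ms=12b +762.712ms=3/2b
6) 6864.407ms=27/2b +2288.136ms=9/2b
Σ=18b of 18 (118bpm 6/8) — PASS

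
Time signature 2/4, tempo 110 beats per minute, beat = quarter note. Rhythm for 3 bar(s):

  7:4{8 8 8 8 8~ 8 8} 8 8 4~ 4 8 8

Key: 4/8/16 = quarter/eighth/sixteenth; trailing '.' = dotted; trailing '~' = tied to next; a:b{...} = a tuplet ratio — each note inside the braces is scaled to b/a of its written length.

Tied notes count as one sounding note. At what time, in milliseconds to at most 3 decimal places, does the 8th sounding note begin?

note 8 onset = 5/2b = 1363.636ms

1. 0.0ms @ 0 + 155.844ms (2/7)
2. 155.844ms @ 2/7 + 155.844ms (2/7)
3. 311.688ms @ 4/7 + 155.844ms (2/7)
4. 467.532ms @ 6/7 + 155.844ms (2/7)
5. 623.377ms @ 8/7 + 311.688ms (4/7)
6. 935.065ms @ 12/7 + 155.844ms (2/7)
7. 1090.909ms @ 2 + 272.727ms (1/2)
8. 1363.636ms @ 5/2 + 272.727ms (1/2)
9. 1636.364ms @ 3 + 1090.909ms (2)
10. 2727.273ms @ 5 + 272.727ms (1/2)
11. 3000.0ms @ 11/2 + 272.727ms (1/2)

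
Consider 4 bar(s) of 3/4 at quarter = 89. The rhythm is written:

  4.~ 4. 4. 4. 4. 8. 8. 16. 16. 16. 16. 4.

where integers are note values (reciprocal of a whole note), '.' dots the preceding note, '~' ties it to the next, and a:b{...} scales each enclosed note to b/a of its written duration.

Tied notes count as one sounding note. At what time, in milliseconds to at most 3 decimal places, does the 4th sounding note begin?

1. 0.0ms @ 0 + 2022.472ms (3)
2. 2022.472ms @ 3 + 1011.236ms (3/2)
3. 3033.708ms @ 9/2 + 1011.236ms (3/2)
4. 4044.944ms @ 6 + 1011.236ms (3/2)
5. 5056.18ms @ 15/2 + 505.618ms (3/4)
6. 5561.798ms @ 33/4 + 505.618ms (3/4)
7. 6067.416ms @ 9 + 252.809ms (3/8)
8. 6320.225ms @ 75/8 + 252.809ms (3/8)
9. 6573.034ms @ 39/4 + 252.809ms (3/8)
10. 6825.843ms @ 81/8 + 252.809ms (3/8)
11. 7078.652ms @ 21/2 + 1011.236ms (3/2)

note 4 onset = 6b = 4044.944ms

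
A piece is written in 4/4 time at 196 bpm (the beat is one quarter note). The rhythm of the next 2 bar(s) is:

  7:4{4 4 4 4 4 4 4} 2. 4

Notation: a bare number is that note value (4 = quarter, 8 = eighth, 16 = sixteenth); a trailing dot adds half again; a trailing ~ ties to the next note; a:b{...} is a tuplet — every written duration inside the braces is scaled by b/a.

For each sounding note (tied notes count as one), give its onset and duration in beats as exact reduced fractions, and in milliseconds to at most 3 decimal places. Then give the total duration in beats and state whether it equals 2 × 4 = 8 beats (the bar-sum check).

1) 0.0ms=0b +174.927ms=4/7b
2) 174.927ms=4/7b +174.927ms=4/7b
3) 349.854ms=8/7b +174.927ms=4/7b
4) 524.781ms=12/7b +174.927ms=4/7b
5) 699.708ms=16/7b +174.927ms=4/7b
6) 874.636ms=20/7b +174.927ms=4/7b
7) 1049.563ms=24/7b +174.927ms=4/7b
8) 1224.49ms=4b +918.367ms=3b
9) 2142.857ms=7b +306.122ms=1b
Σ=8b of 8 (196bpm 4/4) — PASS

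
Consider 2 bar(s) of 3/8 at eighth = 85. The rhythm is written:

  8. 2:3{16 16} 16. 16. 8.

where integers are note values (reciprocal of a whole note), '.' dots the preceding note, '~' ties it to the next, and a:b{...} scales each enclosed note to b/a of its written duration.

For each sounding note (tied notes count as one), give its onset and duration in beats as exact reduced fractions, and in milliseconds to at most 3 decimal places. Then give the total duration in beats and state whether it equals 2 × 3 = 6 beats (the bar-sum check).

1) 0.0ms=0b +1058.824ms=3/2b
2) 1058.824ms=3/2b +529.412ms=3/4b
3) 1588.235ms=9/4b +529.412ms=3/4b
4) 2117.647ms=3b +529.412ms=3/4b
5) 2647.059ms=15/4b +529.412ms=3/4b
6) 3176.471ms=9/2b +1058.824ms=3/2b
Σ=6b of 6 (85bpm 3/8) — PASS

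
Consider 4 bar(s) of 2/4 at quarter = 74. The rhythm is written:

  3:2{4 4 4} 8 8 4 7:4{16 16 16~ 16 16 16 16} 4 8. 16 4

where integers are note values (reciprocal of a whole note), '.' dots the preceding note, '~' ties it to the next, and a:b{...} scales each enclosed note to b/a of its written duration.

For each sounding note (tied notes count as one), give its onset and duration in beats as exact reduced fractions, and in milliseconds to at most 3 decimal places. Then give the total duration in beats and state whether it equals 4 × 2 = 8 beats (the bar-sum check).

1) 0.0ms=0b +540.541ms=2/3b
2) 540.541ms=2/3b +540.541ms=2/3b
3) 1081.081ms=4/3b +540.541ms=2/3b
4) 1621.622ms=2b +405.405ms=1/2b
5) 2027.027ms=5/2b +405.405ms=1/2b
6) 2432.432ms=3b +810.811ms=1b
7) 3243.243ms=4b +115.83ms=1/7b
8) 3359.073ms=29/7b +115.83ms=1/7b
9) 3474.903ms=30/7b +231.66ms=2/7b
10) 3706.564ms=32/7b +115.83ms=1/7b
11) 3822.394ms=33/7b +115.83ms=1/7b
12) 3938.224ms=34/7b +115.83ms=1/7b
13) 4054.054ms=5b +810.811ms=1b
14) 4864.865ms=6b +608.108ms=3/4b
15) 5472.973ms=27/4b +202.703ms=1/4b
16) 5675.676ms=7b +810.811ms=1b
Σ=8b of 8 (74bpm 2/4) — PASS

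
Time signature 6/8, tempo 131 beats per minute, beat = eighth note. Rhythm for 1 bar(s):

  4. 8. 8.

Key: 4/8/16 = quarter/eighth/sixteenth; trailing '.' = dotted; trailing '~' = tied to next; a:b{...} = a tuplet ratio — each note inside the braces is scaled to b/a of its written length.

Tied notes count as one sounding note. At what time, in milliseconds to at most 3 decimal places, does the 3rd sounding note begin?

note 3 onset = 9/2b = 2061.069ms

1. 0.0ms @ 0 + 1374.046ms (3)
2. 1374.046ms @ 3 + 687.023ms (3/2)
3. 2061.069ms @ 9/2 + 687.023ms (3/2)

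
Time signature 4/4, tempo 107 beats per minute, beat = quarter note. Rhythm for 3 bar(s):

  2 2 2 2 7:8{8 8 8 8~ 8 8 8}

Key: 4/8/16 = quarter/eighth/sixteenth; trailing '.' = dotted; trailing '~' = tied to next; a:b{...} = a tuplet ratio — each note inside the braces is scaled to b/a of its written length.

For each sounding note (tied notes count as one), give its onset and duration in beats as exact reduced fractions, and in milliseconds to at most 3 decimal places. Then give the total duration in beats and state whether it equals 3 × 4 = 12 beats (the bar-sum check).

1) 0.0ms=0b +1121.495ms=2b
2) 1121.495ms=2b +1121.495ms=2b
3) 2242.991ms=4b +1121.495ms=2b
4) 3364.486ms=6b +1121.495ms=2b
5) 4485.981ms=8b +320.427ms=4/7b
6) 4806.409ms=60/7b +320.427ms=4/7b
7) 5126.836ms=64/7b +320.427ms=4/7b
8) 5447.263ms=68/7b +640.854ms=8/7b
9) 6088.117ms=76/7b +320.427ms=4/7b
10) 6408.545ms=80/7b +320.427ms=4/7b
Σ=12b of 12 (107bpm 4/4) — PASS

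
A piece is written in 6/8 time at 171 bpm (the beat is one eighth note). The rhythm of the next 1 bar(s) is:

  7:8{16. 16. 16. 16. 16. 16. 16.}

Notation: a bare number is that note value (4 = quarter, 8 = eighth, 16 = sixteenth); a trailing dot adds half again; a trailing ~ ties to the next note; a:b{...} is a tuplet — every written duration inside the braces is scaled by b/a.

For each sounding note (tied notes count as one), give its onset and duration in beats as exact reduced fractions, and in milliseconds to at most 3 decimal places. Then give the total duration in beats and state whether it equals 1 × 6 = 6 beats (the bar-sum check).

1) 0.0ms=0b +300.752ms=6/7b
2) 300.752ms=6/7b +300.752ms=6/7b
3) 601.504ms=12/7b +300.752ms=6/7b
4) 902.256ms=18/7b +300.752ms=6/7b
5) 1203.008ms=24/7b +300.752ms=6/7b
6) 1503.759ms=30/7b +300.752ms=6/7b
7) 1804.511ms=36/7b +300.752ms=6/7b
Σ=6b of 6 (171bpm 6/8) — PASS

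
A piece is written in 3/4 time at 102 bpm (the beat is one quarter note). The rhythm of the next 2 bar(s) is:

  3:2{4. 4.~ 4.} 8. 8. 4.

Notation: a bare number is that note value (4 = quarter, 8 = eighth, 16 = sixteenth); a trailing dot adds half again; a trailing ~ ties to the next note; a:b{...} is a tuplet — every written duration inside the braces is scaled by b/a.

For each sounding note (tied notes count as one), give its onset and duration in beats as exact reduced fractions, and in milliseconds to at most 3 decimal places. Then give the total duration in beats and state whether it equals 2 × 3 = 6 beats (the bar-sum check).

1) 0.0ms=0b +588.235ms=1b
2) 588.235ms=1b +1176.471ms=2b
3) 1764.706ms=3b +441.176ms=3/4b
4) 2205.882ms=15/4b +441.176ms=3/4b
5) 2647.059ms=9/2b +882.353ms=3/2b
Σ=6b of 6 (102bpm 3/4) — PASS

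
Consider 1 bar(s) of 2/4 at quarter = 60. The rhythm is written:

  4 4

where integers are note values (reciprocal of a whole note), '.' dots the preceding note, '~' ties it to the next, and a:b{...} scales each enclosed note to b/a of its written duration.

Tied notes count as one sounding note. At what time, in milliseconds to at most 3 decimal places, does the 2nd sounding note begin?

note 2 onset = 1b = 1000.0ms

1. 0.0ms @ 0 + 1000.0ms (1)
2. 1000.0ms @ 1 + 1000.0ms (1)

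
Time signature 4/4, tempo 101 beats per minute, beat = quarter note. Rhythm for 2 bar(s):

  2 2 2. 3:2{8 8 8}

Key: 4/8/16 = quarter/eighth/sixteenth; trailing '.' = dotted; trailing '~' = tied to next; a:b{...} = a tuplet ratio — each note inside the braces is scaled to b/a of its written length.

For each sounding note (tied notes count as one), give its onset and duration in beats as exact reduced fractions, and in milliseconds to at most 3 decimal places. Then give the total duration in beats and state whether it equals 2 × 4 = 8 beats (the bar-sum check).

1) 0.0ms=0b +1188.119ms=2b
2) 1188.119ms=2b +1188.119ms=2b
3) 2376.238ms=4b +1782.178ms=3b
4) 4158.416ms=7b +198.02ms=1/3b
5) 4356.436ms=22/3b +198.02ms=1/3b
6) 4554.455ms=23/3b +198.02ms=1/3b
Σ=8b of 8 (101bpm 4/4) — PASS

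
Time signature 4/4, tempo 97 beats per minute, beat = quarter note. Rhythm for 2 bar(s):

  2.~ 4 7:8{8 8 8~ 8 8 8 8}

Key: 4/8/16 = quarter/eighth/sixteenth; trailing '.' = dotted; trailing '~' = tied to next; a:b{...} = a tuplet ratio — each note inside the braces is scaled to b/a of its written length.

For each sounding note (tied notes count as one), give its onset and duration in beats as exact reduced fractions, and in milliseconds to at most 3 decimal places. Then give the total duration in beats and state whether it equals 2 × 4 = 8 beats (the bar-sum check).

1) 0.0ms=0b +2474.227ms=4b
2) 2474.227ms=4b +353.461ms=4/7b
3) 2827.688ms=32/7b +353.461ms=4/7b
4) 3181.149ms=36/7b +706.922ms=8/7b
5) 3888.071ms=44/7b +353.461ms=4/7b
6) 4241.532ms=48/7b +353.461ms=4/7b
7) 4594.993ms=52/7b +353.461ms=4/7b
Σ=8b of 8 (97bpm 4/4) — PASS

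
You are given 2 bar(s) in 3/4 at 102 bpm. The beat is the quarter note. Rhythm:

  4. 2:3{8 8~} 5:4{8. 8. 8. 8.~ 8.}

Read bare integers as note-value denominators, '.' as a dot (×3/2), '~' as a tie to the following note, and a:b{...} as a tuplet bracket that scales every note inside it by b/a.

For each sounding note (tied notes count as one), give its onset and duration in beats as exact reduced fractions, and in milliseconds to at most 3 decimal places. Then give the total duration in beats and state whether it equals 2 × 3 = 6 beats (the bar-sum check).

1) 0.0ms=0b +882.353ms=3/2b
2) 882.353ms=3/2b +441.176ms=3/4b
3) 1323.529ms=9/4b +794.118ms=27/20b
4) 2117.647ms=18/5b +352.941ms=3/5b
5) 2470.588ms=21/5b +352.941ms=3/5b
6) 2823.529ms=24/5b +705.882ms=6/5b
Σ=6b of 6 (102bpm 3/4) — PASS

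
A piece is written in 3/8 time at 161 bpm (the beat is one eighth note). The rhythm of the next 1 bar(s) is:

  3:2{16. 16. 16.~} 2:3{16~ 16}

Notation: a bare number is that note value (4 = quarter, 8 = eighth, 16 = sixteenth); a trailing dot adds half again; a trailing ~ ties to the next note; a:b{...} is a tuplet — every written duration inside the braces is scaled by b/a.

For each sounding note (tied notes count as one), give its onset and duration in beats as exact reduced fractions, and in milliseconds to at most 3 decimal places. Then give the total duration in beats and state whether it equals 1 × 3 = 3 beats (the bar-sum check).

1) 0.0ms=0b +186.335ms=1/2b
2) 186.335ms=1/2b +186.335ms=1/2b
3) 372.671ms=1b +745.342ms=2b
Σ=3b of 3 (161bpm 3/8) — PASS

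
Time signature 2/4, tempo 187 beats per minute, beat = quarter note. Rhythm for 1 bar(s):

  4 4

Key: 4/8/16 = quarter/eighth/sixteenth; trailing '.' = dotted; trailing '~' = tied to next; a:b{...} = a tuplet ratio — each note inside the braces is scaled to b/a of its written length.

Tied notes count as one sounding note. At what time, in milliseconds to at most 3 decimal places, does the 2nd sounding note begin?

note 2 onset = 1b = 320.856ms

1. 0.0ms @ 0 + 320.856ms (1)
2. 320.856ms @ 1 + 320.856ms (1)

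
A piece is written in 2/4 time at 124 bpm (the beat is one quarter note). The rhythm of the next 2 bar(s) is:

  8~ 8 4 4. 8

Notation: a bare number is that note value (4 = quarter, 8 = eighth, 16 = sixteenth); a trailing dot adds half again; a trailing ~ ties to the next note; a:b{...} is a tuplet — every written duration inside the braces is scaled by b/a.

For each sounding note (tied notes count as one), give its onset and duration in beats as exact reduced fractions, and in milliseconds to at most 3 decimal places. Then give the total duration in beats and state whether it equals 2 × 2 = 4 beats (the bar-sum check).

1) 0.0ms=0b +483.871ms=1b
2) 483.871ms=1b +483.871ms=1b
3) 967.742ms=2b +725.806ms=3/2b
4) 1693.548ms=7/2b +241.935ms=1/2b
Σ=4b of 4 (124bpm 2/4) — PASS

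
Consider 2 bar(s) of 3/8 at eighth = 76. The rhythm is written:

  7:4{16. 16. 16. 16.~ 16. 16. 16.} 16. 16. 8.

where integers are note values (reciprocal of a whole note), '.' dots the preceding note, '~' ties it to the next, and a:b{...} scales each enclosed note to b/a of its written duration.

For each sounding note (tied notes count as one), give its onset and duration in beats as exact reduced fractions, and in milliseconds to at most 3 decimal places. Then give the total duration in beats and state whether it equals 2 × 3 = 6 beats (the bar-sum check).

1) 0.0ms=0b +338.346ms=3/7b
2) 338.346ms=3/7b +338.346ms=3/7b
3) 676.692ms=6/7b +338.346ms=3/7b
4) 1015.038ms=9/7b +676.692ms=6/7b
5) 1691.729ms=15/7b +338.346ms=3/7b
6) 2030.075ms=18/7b +338.346ms=3/7b
7) 2368.421ms=3b +592.105ms=3/4b
8) 2960.526ms=15/4b +592.105ms=3/4b
9) 3552.632ms=9/2b +1184.211ms=3/2b
Σ=6b of 6 (76bpm 3/8) — PASS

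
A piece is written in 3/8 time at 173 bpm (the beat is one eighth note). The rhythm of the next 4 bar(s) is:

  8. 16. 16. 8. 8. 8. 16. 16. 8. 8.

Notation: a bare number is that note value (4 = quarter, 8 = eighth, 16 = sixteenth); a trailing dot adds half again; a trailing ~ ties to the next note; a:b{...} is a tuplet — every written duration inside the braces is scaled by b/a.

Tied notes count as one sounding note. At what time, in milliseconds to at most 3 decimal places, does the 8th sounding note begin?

1. 0.0ms @ 0 + 520.231ms (3/2)
2. 520.231ms @ 3/2 + 260.116ms (3/4)
3. 780.347ms @ 9/4 + 260.116ms (3/4)
4. 1040.462ms @ 3 + 520.231ms (3/2)
5. 1560.694ms @ 9/2 + 520.231ms (3/2)
6. 2080.925ms @ 6 + 520.231ms (3/2)
7. 2601.156ms @ 15/2 + 260.116ms (3/4)
8. 2861.272ms @ 33/4 + 260.116ms (3/4)
9. 3121.387ms @ 9 + 520.231ms (3/2)
10. 3641.618ms @ 21/2 + 520.231ms (3/2)

note 8 onset = 33/4b = 2861.272ms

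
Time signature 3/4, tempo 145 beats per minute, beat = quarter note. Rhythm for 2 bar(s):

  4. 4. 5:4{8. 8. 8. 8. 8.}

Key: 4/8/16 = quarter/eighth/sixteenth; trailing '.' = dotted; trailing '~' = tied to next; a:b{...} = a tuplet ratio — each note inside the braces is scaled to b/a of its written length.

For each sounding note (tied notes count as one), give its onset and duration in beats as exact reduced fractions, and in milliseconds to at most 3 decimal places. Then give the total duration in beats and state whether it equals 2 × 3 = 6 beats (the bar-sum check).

1) 0.0ms=0b +620.69ms=3/2b
2) 620.69ms=3/2b +620.69ms=3/2b
3) 1241.379ms=3b +248.276ms=3/5b
4) 1489.655ms=18/5b +248.276ms=3/5b
5) 1737.931ms=21/5b +248.276ms=3/5b
6) 1986.207ms=24/5b +248.276ms=3/5b
7) 2234.483ms=27/5b +248.276ms=3/5b
Σ=6b of 6 (145bpm 3/4) — PASS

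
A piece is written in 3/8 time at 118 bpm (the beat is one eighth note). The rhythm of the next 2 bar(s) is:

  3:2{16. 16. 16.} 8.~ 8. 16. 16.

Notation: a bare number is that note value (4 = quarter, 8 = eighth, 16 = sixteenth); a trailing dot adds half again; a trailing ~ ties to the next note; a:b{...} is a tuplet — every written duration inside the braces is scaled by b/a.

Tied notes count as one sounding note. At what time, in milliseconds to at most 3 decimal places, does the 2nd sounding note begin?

1. 0.0ms @ 0 + 254.237ms (1/2)
2. 254.237ms @ 1/2 + 254.237ms (1/2)
3. 508.475ms @ 1 + 254.237ms (1/2)
4. 762.712ms @ 3/2 + 1525.424ms (3)
5. 2288.136ms @ 9/2 + 381.356ms (3/4)
6. 2669.492ms @ 21/4 + 381.356ms (3/4)

note 2 onset = 1/2b = 254.237ms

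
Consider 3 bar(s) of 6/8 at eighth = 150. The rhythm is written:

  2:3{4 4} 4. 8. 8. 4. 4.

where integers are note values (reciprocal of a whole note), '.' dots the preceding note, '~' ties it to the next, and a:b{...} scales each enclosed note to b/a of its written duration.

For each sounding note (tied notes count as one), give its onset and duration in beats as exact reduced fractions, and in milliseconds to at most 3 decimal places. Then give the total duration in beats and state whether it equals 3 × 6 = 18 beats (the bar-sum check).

1) 0.0ms=0b +1200.0ms=3b
2) 1200.0ms=3b +1200.0ms=3b
3) 2400.0ms=6b +1200.0ms=3b
4) 3600.0ms=9b +600.0ms=3/2b
5) 4200.0ms=21/2b +600.0ms=3/2b
6) 4800.0ms=12b +1200.0ms=3b
7) 6000.0ms=15b +1200.0ms=3b
Σ=18b of 18 (150bpm 6/8) — PASS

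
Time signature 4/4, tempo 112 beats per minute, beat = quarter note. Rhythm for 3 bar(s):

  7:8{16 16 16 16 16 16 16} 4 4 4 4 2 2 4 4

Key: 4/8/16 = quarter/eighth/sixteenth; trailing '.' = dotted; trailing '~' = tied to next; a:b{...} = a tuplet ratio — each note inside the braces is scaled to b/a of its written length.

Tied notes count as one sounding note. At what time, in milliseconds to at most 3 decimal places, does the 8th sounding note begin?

note 8 onset = 2b = 1071.429ms

1. 0.0ms @ 0 + 153.061ms (2/7)
2. 153.061ms @ 2/7 + 153.061ms (2/7)
3. 306.122ms @ 4/7 + 153.061ms (2/7)
4. 459.184ms @ 6/7 + 153.061ms (2/7)
5. 612.245ms @ 8/7 + 153.061ms (2/7)
6. 765.306ms @ 10/7 + 153.061ms (2/7)
7. 918.367ms @ 12/7 + 153.061ms (2/7)
8. 1071.429ms @ 2 + 535.714ms (1)
9. 1607.143ms @ 3 + 535.714ms (1)
10. 2142.857ms @ 4 + 535.714ms (1)
11. 2678.571ms @ 5 + 535.714ms (1)
12. 3214.286ms @ 6 + 1071.429ms (2)
13. 4285.714ms @ 8 + 1071.429ms (2)
14. 5357.143ms @ 10 + 535.714ms (1)
15. 5892.857ms @ 11 + 535.714ms (1)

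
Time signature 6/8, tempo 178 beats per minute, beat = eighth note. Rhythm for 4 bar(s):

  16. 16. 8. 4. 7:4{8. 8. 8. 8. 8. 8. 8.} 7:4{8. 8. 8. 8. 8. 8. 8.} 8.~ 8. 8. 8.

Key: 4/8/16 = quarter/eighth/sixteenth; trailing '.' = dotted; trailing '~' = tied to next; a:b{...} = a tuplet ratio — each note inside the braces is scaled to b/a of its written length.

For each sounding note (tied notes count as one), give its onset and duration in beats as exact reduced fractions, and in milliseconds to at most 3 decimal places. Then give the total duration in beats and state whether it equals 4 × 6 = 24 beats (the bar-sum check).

1) 0.0ms=0b +252.809ms=3/4b
2) 252.809ms=3/4b +252.809ms=3/4b
3) 505.618ms=3/2b +505.618ms=3/2b
4) 1011.236ms=3b +1011.236ms=3b
5) 2022.472ms=6b +288.925ms=6/7b
6) 2311.396ms=48/7b +288.925ms=6/7b
7) 2600.321ms=54/7b +288.925ms=6/7b
8) 2889.246ms=60/7b +288.925ms=6/7b
9) 3178.17ms=66/7b +288.925ms=6/7b
10) 3467.095ms=72/7b +288.925ms=6/7b
11) 3756.019ms=78/7b +288.925ms=6/7b
12) 4044.944ms=12b +288.925ms=6/7b
13) 4333.868ms=90/7b +288.925ms=6/7b
14) 4622.793ms=96/7b +288.925ms=6/7b
15) 4911.717ms=102/7b +288.925ms=6/7b
16) 5200.642ms=108/7b +288.925ms=6/7b
17) 5489.567ms=114/7b +288.925ms=6/7b
18) 5778.491ms=120/7b +288.925ms=6/7b
19) 6067.416ms=18b +1011.236ms=3b
20) 7078.652ms=21b +505.618ms=3/2b
21) 7584.27ms=45/2b +505.618ms=3/2b
Σ=24b of 24 (178bpm 6/8) — PASS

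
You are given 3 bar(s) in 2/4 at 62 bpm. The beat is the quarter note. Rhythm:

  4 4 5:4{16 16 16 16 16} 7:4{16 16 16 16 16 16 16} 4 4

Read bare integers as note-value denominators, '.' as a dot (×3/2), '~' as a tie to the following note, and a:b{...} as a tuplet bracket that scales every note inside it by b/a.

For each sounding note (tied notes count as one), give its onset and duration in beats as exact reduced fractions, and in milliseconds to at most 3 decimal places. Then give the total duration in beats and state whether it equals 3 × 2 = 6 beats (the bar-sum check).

1) 0.0ms=0b +967.742ms=1b
2) 967.742ms=1b +967.742ms=1b
3) 1935.484ms=2b +193.548ms=1/5b
4) 2129.032ms=11/5b +193.548ms=1/5b
5) 2322.581ms=12/5b +193.548ms=1/5b
6) 2516.129ms=13/5b +193.548ms=1/5b
7) 2709.677ms=14/5b +193.548ms=1/5b
8) 2903.226ms=3b +138.249ms=1/7b
9) 3041.475ms=22/7b +138.249ms=1/7b
10) 3179.724ms=23/7b +138.249ms=1/7b
11) 3317.972ms=24/7b +138.249ms=1/7b
12) 3456.221ms=25/7b +138.249ms=1/7b
13) 3594.47ms=26/7b +138.249ms=1/7b
14) 3732.719ms=27/7b +138.249ms=1/7b
15) 3870.968ms=4b +967.742ms=1b
16) 4838.71ms=5b +967.742ms=1b
Σ=6b of 6 (62bpm 2/4) — PASS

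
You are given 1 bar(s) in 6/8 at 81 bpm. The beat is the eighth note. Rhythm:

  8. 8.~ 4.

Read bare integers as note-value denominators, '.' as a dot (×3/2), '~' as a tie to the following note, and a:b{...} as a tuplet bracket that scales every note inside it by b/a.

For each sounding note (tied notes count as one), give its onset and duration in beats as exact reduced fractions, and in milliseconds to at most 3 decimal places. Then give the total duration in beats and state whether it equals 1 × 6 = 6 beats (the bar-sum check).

1) 0.0ms=0b +1111.111ms=3/2b
2) 1111.111ms=3/2b +3333.333ms=9/2b
Σ=6b of 6 (81bpm 6/8) — PASS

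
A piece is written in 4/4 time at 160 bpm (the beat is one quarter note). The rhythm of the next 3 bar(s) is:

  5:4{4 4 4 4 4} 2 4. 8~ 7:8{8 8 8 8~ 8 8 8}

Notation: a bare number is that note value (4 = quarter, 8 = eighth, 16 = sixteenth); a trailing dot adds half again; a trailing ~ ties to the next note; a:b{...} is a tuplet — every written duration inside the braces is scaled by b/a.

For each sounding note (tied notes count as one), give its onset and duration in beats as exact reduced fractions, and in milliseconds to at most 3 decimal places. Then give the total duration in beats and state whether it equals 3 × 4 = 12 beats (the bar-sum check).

1) 0.0ms=0b +300.0ms=4/5b
2) 300.0ms=4/5b +300.0ms=4/5b
3) 600.0ms=8/5b +300.0ms=4/5b
4) 900.0ms=12/5b +300.0ms=4/5b
5) 1200.0ms=16/5b +300.0ms=4/5b
6) 1500.0ms=4b +750.0ms=2b
7) 2250.0ms=6b +562.5ms=3/2b
8) 2812.5ms=15/2b +401.786ms=15/14b
9) 3214.286ms=60/7b +214.286ms=4/7b
10) 3428.571ms=64/7b +214.286ms=4/7b
11) 3642.857ms=68/7b +428.571ms=8/7b
12) 4071.429ms=76/7b +214.286ms=4/7b
13) 4285.714ms=80/7b +214.286ms=4/7b
Σ=12b of 12 (160bpm 4/4) — PASS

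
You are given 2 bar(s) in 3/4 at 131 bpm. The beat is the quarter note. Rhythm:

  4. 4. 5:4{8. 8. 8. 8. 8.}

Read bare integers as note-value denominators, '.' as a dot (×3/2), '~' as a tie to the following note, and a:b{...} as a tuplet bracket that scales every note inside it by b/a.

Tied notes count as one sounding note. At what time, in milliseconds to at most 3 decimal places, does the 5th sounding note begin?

note 5 onset = 21/5b = 1923.664ms

1. 0.0ms @ 0 + 687.023ms (3/2)
2. 687.023ms @ 3/2 + 687.023ms (3/2)
3. 1374.046ms @ 3 + 274.809ms (3/5)
4. 1648.855ms @ 18/5 + 274.809ms (3/5)
5. 1923.664ms @ 21/5 + 274.809ms (3/5)
6. 2198.473ms @ 24/5 + 274.809ms (3/5)
7. 2473.282ms @ 27/5 + 274.809ms (3/5)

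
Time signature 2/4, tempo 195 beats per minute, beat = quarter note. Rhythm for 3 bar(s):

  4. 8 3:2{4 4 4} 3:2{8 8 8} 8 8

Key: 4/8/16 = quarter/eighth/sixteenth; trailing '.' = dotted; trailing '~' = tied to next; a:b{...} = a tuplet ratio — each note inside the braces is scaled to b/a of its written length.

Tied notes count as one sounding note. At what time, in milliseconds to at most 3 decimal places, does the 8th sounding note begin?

1. 0.0ms @ 0 + 461.538ms (3/2)
2. 461.538ms @ 3/2 + 153.846ms (1/2)
3. 615.385ms @ 2 + 205.128ms (2/3)
4. 820.513ms @ 8/3 + 205.128ms (2/3)
5. 1025.641ms @ 10/3 + 205.128ms (2/3)
6. 1230.769ms @ 4 + 102.564ms (1/3)
7. 1333.333ms @ 13/3 + 102.564ms (1/3)
8. 1435.897ms @ 14/3 + 102.564ms (1/3)
9. 1538.462ms @ 5 + 153.846ms (1/2)
10. 1692.308ms @ 11/2 + 153.846ms (1/2)

note 8 onset = 14/3b = 1435.897ms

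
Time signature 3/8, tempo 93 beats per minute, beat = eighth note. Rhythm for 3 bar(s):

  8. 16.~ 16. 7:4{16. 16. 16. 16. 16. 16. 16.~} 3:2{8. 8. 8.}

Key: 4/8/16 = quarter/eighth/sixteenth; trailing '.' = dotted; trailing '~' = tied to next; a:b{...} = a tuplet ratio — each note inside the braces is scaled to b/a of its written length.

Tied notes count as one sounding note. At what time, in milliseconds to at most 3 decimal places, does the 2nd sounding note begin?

1. 0.0ms @ 0 + 967.742ms (3/2)
2. 967.742ms @ 3/2 + 967.742ms (3/2)
3. 1935.484ms @ 3 + 276.498ms (3/7)
4. 2211.982ms @ 24/7 + 276.498ms (3/7)
5. 2488.479ms @ 27/7 + 276.498ms (3/7)
6. 2764.977ms @ 30/7 + 276.498ms (3/7)
7. 3041.475ms @ 33/7 + 276.498ms (3/7)
8. 3317.972ms @ 36/7 + 276.498ms (3/7)
9. 3594.47ms @ 39/7 + 921.659ms (10/7)
10. 4516.129ms @ 7 + 645.161ms (1)
11. 5161.29ms @ 8 + 645.161ms (1)

note 2 onset = 3/2b = 967.742ms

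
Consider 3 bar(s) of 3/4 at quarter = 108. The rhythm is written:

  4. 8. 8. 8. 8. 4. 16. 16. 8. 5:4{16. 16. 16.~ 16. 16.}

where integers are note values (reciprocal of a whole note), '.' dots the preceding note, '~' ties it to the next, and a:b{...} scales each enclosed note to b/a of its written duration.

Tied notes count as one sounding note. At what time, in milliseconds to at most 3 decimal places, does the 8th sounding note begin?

1. 0.0ms @ 0 + 833.333ms (3/2)
2. 833.333ms @ 3/2 + 416.667ms (3/4)
3. 1250.0ms @ 9/4 + 416.667ms (3/4)
4. 1666.667ms @ 3 + 416.667ms (3/4)
5. 2083.333ms @ 15/4 + 416.667ms (3/4)
6. 2500.0ms @ 9/2 + 833.333ms (3/2)
7. 3333.333ms @ 6 + 208.333ms (3/8)
8. 3541.667ms @ 51/8 + 208.333ms (3/8)
9. 3750.0ms @ 27/4 + 416.667ms (3/4)
10. 4166.667ms @ 15/2 + 166.667ms (3/10)
11. 4333.333ms @ 39/5 + 166.667ms (3/10)
12. 4500.0ms @ 81/10 + 333.333ms (3/5)
13. 4833.333ms @ 87/10 + 166.667ms (3/10)

note 8 onset = 51/8b = 3541.667ms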